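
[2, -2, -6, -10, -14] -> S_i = 2 + -4*i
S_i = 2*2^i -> [2, 4, 8, 16, 32]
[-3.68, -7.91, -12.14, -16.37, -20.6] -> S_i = -3.68 + -4.23*i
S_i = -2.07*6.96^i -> [-2.07, -14.41, -100.27, -697.91, -4857.44]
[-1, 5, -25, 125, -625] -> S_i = -1*-5^i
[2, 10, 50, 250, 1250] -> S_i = 2*5^i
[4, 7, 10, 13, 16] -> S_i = 4 + 3*i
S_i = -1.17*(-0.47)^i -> [-1.17, 0.55, -0.26, 0.12, -0.06]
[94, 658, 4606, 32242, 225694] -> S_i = 94*7^i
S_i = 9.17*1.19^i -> [9.17, 10.91, 12.99, 15.45, 18.39]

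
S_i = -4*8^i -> [-4, -32, -256, -2048, -16384]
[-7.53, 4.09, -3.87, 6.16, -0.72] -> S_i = Random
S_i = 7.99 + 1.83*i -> [7.99, 9.82, 11.65, 13.48, 15.31]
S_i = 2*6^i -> [2, 12, 72, 432, 2592]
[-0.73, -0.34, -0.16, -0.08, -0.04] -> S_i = -0.73*0.47^i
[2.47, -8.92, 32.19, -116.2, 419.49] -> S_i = 2.47*(-3.61)^i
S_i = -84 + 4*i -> [-84, -80, -76, -72, -68]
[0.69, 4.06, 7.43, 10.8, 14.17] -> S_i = 0.69 + 3.37*i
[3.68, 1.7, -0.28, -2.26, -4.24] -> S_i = 3.68 + -1.98*i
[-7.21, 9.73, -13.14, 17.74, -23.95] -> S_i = -7.21*(-1.35)^i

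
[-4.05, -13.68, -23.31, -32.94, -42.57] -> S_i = -4.05 + -9.63*i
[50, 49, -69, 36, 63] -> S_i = Random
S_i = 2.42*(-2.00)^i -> [2.42, -4.84, 9.68, -19.36, 38.72]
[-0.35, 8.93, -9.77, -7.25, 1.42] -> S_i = Random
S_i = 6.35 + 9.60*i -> [6.35, 15.95, 25.55, 35.15, 44.75]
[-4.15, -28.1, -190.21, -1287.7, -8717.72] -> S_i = -4.15*6.77^i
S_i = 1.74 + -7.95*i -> [1.74, -6.21, -14.16, -22.11, -30.06]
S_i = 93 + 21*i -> [93, 114, 135, 156, 177]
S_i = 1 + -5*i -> [1, -4, -9, -14, -19]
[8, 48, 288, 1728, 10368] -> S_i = 8*6^i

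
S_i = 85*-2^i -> [85, -170, 340, -680, 1360]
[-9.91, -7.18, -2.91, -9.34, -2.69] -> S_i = Random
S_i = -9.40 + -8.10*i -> [-9.4, -17.5, -25.6, -33.7, -41.8]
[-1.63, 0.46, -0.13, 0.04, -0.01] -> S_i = -1.63*(-0.28)^i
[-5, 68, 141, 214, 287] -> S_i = -5 + 73*i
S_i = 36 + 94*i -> [36, 130, 224, 318, 412]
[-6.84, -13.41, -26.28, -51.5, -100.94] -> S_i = -6.84*1.96^i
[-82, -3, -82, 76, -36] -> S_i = Random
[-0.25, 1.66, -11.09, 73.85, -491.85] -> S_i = -0.25*(-6.66)^i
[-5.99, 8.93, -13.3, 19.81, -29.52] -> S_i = -5.99*(-1.49)^i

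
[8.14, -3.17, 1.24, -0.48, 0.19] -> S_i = 8.14*(-0.39)^i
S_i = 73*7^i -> [73, 511, 3577, 25039, 175273]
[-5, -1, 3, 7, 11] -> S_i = -5 + 4*i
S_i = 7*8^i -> [7, 56, 448, 3584, 28672]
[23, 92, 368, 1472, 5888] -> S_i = 23*4^i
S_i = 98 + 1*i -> [98, 99, 100, 101, 102]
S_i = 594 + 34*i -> [594, 628, 662, 696, 730]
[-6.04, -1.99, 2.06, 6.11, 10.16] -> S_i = -6.04 + 4.05*i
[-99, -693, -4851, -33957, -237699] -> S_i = -99*7^i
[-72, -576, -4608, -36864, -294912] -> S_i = -72*8^i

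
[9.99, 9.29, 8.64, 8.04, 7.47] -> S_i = 9.99*0.93^i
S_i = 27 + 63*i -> [27, 90, 153, 216, 279]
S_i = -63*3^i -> [-63, -189, -567, -1701, -5103]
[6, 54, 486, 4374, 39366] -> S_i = 6*9^i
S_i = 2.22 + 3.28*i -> [2.22, 5.5, 8.78, 12.06, 15.34]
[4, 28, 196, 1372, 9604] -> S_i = 4*7^i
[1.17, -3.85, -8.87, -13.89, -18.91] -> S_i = 1.17 + -5.02*i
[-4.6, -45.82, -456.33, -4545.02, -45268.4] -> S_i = -4.60*9.96^i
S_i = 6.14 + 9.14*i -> [6.14, 15.28, 24.42, 33.56, 42.7]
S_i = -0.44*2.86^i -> [-0.44, -1.26, -3.6, -10.29, -29.44]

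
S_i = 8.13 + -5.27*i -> [8.13, 2.86, -2.41, -7.68, -12.95]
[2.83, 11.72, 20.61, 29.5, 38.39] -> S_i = 2.83 + 8.89*i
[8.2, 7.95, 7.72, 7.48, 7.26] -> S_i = 8.20*0.97^i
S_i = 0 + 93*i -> [0, 93, 186, 279, 372]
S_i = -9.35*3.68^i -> [-9.35, -34.41, -126.62, -465.97, -1714.76]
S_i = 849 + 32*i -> [849, 881, 913, 945, 977]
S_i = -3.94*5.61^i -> [-3.94, -22.1, -124.0, -695.64, -3902.54]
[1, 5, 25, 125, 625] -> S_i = 1*5^i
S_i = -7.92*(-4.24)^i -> [-7.92, 33.58, -142.38, 603.7, -2559.7]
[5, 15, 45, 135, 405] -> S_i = 5*3^i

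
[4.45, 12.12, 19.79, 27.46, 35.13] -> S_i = 4.45 + 7.67*i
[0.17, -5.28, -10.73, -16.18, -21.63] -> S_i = 0.17 + -5.45*i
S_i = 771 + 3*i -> [771, 774, 777, 780, 783]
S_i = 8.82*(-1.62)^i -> [8.82, -14.29, 23.15, -37.5, 60.75]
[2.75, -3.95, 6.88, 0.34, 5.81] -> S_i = Random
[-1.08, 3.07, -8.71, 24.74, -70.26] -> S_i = -1.08*(-2.84)^i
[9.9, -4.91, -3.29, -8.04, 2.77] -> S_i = Random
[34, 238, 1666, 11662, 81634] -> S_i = 34*7^i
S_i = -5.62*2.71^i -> [-5.62, -15.23, -41.27, -111.85, -303.12]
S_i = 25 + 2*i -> [25, 27, 29, 31, 33]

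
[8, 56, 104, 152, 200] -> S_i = 8 + 48*i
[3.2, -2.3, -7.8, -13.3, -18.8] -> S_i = 3.20 + -5.50*i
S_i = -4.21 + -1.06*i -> [-4.21, -5.27, -6.33, -7.39, -8.45]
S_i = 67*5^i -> [67, 335, 1675, 8375, 41875]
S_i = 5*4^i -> [5, 20, 80, 320, 1280]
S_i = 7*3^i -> [7, 21, 63, 189, 567]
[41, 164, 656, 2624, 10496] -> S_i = 41*4^i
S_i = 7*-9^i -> [7, -63, 567, -5103, 45927]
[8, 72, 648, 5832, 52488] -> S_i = 8*9^i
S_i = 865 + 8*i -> [865, 873, 881, 889, 897]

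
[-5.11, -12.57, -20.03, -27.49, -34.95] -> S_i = -5.11 + -7.46*i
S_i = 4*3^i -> [4, 12, 36, 108, 324]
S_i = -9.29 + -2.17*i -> [-9.29, -11.46, -13.63, -15.8, -17.97]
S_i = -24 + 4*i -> [-24, -20, -16, -12, -8]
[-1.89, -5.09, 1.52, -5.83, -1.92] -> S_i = Random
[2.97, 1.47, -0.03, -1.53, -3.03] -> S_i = 2.97 + -1.50*i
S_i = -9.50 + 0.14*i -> [-9.5, -9.36, -9.22, -9.08, -8.94]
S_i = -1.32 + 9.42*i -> [-1.32, 8.1, 17.52, 26.94, 36.36]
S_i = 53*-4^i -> [53, -212, 848, -3392, 13568]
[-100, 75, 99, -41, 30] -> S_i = Random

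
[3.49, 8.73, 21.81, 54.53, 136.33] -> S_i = 3.49*2.50^i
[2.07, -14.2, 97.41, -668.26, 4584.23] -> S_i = 2.07*(-6.86)^i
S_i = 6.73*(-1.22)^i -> [6.73, -8.21, 10.02, -12.22, 14.91]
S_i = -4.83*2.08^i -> [-4.83, -10.05, -20.9, -43.46, -90.41]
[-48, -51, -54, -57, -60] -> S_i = -48 + -3*i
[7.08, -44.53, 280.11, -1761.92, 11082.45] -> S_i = 7.08*(-6.29)^i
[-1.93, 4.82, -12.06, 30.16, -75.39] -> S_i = -1.93*(-2.50)^i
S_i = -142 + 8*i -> [-142, -134, -126, -118, -110]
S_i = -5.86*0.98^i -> [-5.86, -5.74, -5.63, -5.52, -5.41]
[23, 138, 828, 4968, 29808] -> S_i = 23*6^i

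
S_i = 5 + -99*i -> [5, -94, -193, -292, -391]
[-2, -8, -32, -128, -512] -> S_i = -2*4^i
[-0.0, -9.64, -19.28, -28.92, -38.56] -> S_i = -0.00 + -9.64*i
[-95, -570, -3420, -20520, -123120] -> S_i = -95*6^i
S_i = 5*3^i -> [5, 15, 45, 135, 405]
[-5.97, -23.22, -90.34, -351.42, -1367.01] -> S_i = -5.97*3.89^i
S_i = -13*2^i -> [-13, -26, -52, -104, -208]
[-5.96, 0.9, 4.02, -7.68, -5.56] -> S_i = Random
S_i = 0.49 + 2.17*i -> [0.49, 2.66, 4.83, 7.0, 9.17]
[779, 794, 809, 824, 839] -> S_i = 779 + 15*i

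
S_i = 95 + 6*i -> [95, 101, 107, 113, 119]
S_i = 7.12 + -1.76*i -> [7.12, 5.36, 3.6, 1.84, 0.08]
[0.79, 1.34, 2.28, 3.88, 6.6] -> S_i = 0.79*1.70^i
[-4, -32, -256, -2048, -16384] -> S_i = -4*8^i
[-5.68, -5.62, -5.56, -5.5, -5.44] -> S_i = -5.68 + 0.06*i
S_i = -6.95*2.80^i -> [-6.95, -19.46, -54.49, -152.57, -427.19]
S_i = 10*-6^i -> [10, -60, 360, -2160, 12960]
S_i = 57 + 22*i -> [57, 79, 101, 123, 145]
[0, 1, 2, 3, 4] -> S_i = 0 + 1*i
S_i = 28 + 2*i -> [28, 30, 32, 34, 36]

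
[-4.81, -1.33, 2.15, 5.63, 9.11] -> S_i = -4.81 + 3.48*i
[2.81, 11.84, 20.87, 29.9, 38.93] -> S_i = 2.81 + 9.03*i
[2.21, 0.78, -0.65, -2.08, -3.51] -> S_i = 2.21 + -1.43*i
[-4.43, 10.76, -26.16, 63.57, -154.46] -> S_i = -4.43*(-2.43)^i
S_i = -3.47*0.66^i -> [-3.47, -2.29, -1.51, -1.0, -0.66]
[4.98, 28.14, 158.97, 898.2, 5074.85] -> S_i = 4.98*5.65^i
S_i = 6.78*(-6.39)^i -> [6.78, -43.32, 276.84, -1769.02, 11304.03]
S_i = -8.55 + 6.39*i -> [-8.55, -2.16, 4.23, 10.62, 17.01]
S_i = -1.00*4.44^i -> [-1.0, -4.44, -19.71, -87.53, -388.63]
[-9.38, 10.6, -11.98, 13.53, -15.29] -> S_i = -9.38*(-1.13)^i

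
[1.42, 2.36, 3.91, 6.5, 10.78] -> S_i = 1.42*1.66^i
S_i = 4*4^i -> [4, 16, 64, 256, 1024]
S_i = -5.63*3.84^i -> [-5.63, -21.62, -83.02, -318.79, -1224.15]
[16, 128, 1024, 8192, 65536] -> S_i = 16*8^i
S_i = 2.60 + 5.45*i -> [2.6, 8.05, 13.5, 18.95, 24.4]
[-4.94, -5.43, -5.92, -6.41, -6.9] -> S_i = -4.94 + -0.49*i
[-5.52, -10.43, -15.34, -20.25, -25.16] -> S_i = -5.52 + -4.91*i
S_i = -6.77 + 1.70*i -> [-6.77, -5.07, -3.37, -1.67, 0.03]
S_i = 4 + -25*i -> [4, -21, -46, -71, -96]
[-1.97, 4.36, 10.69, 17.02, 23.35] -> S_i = -1.97 + 6.33*i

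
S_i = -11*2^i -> [-11, -22, -44, -88, -176]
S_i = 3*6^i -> [3, 18, 108, 648, 3888]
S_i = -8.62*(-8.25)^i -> [-8.62, 71.11, -586.7, 4840.26, -39932.18]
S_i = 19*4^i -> [19, 76, 304, 1216, 4864]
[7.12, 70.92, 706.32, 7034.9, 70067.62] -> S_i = 7.12*9.96^i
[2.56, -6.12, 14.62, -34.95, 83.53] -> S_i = 2.56*(-2.39)^i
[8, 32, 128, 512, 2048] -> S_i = 8*4^i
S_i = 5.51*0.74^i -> [5.51, 4.08, 3.02, 2.23, 1.65]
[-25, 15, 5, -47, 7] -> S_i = Random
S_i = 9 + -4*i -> [9, 5, 1, -3, -7]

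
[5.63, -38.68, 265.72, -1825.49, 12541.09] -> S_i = 5.63*(-6.87)^i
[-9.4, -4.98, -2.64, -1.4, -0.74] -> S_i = -9.40*0.53^i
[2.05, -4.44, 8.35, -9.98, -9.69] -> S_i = Random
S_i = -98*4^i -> [-98, -392, -1568, -6272, -25088]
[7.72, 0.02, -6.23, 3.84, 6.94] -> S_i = Random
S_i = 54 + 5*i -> [54, 59, 64, 69, 74]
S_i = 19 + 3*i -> [19, 22, 25, 28, 31]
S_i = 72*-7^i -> [72, -504, 3528, -24696, 172872]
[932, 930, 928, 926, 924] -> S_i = 932 + -2*i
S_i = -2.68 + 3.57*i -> [-2.68, 0.89, 4.46, 8.03, 11.6]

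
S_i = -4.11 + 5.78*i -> [-4.11, 1.67, 7.45, 13.23, 19.01]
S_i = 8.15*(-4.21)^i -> [8.15, -34.31, 144.45, -608.14, 2560.27]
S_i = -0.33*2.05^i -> [-0.33, -0.68, -1.39, -2.84, -5.83]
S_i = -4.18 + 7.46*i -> [-4.18, 3.28, 10.74, 18.2, 25.66]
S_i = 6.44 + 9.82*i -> [6.44, 16.26, 26.08, 35.9, 45.72]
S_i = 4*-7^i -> [4, -28, 196, -1372, 9604]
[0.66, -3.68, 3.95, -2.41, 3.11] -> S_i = Random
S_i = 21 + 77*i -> [21, 98, 175, 252, 329]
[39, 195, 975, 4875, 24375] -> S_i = 39*5^i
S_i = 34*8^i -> [34, 272, 2176, 17408, 139264]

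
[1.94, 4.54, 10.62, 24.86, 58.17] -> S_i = 1.94*2.34^i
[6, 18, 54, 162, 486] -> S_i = 6*3^i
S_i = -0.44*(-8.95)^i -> [-0.44, 3.94, -35.25, 315.44, -2823.22]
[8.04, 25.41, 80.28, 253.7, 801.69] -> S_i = 8.04*3.16^i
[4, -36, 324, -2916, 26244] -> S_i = 4*-9^i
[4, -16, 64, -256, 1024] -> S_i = 4*-4^i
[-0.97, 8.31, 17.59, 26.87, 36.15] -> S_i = -0.97 + 9.28*i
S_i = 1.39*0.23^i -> [1.39, 0.32, 0.07, 0.02, 0.0]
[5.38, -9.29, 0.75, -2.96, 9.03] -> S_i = Random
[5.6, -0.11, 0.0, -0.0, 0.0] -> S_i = 5.60*(-0.02)^i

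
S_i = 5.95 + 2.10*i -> [5.95, 8.05, 10.15, 12.25, 14.35]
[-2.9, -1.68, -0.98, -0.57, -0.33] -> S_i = -2.90*0.58^i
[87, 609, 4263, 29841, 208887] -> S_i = 87*7^i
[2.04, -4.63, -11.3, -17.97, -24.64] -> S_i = 2.04 + -6.67*i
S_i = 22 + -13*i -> [22, 9, -4, -17, -30]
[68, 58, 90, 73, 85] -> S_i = Random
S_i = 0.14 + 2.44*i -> [0.14, 2.58, 5.02, 7.46, 9.9]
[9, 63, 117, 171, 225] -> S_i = 9 + 54*i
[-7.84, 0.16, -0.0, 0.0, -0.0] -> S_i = -7.84*(-0.02)^i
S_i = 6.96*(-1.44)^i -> [6.96, -10.02, 14.43, -20.78, 29.93]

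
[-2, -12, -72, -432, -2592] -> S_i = -2*6^i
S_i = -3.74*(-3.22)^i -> [-3.74, 12.04, -38.78, 124.86, -402.06]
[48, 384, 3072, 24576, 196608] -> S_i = 48*8^i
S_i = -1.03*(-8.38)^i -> [-1.03, 8.63, -72.33, 606.13, -5079.41]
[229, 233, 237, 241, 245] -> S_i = 229 + 4*i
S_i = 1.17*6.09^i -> [1.17, 7.13, 43.39, 264.26, 1609.37]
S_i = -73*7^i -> [-73, -511, -3577, -25039, -175273]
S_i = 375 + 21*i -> [375, 396, 417, 438, 459]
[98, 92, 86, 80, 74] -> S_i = 98 + -6*i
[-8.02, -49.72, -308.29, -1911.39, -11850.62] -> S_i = -8.02*6.20^i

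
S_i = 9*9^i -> [9, 81, 729, 6561, 59049]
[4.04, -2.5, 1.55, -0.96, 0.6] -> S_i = 4.04*(-0.62)^i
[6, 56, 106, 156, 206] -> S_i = 6 + 50*i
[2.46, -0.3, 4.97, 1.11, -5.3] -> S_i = Random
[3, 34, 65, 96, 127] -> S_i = 3 + 31*i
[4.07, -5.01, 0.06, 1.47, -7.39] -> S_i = Random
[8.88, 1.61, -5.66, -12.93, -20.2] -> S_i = 8.88 + -7.27*i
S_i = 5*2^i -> [5, 10, 20, 40, 80]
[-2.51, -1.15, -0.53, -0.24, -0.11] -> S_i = -2.51*0.46^i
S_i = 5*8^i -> [5, 40, 320, 2560, 20480]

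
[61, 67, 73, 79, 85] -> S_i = 61 + 6*i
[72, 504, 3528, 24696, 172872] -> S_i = 72*7^i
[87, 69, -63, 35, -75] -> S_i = Random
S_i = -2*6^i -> [-2, -12, -72, -432, -2592]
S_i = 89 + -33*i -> [89, 56, 23, -10, -43]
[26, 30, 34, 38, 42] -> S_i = 26 + 4*i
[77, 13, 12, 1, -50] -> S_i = Random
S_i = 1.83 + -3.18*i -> [1.83, -1.35, -4.53, -7.71, -10.89]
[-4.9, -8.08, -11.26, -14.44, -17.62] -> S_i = -4.90 + -3.18*i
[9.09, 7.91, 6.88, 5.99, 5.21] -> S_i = 9.09*0.87^i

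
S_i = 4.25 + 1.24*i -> [4.25, 5.49, 6.73, 7.97, 9.21]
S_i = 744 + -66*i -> [744, 678, 612, 546, 480]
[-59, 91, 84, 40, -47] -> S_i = Random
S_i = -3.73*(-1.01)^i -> [-3.73, 3.77, -3.8, 3.84, -3.88]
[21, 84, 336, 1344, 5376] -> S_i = 21*4^i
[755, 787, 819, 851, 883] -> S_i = 755 + 32*i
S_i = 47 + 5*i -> [47, 52, 57, 62, 67]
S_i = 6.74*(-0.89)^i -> [6.74, -6.0, 5.34, -4.75, 4.23]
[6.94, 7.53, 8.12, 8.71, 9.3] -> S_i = 6.94 + 0.59*i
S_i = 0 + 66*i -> [0, 66, 132, 198, 264]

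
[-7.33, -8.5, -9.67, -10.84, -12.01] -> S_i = -7.33 + -1.17*i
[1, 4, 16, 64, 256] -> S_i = 1*4^i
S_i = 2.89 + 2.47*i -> [2.89, 5.36, 7.83, 10.3, 12.77]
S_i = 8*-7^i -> [8, -56, 392, -2744, 19208]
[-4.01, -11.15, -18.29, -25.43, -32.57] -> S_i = -4.01 + -7.14*i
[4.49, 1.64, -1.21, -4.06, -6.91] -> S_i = 4.49 + -2.85*i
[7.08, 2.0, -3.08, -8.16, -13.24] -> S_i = 7.08 + -5.08*i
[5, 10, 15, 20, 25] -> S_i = 5 + 5*i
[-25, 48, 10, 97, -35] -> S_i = Random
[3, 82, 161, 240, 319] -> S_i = 3 + 79*i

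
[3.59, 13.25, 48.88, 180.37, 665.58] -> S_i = 3.59*3.69^i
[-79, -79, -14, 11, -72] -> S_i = Random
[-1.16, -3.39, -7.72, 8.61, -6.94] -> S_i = Random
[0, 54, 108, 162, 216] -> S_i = 0 + 54*i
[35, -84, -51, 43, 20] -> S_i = Random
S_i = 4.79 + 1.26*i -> [4.79, 6.05, 7.31, 8.57, 9.83]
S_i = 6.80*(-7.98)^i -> [6.8, -54.26, 433.03, -3455.55, 27575.31]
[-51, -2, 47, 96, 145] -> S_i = -51 + 49*i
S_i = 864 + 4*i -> [864, 868, 872, 876, 880]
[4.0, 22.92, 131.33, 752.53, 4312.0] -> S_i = 4.00*5.73^i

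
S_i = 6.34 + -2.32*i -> [6.34, 4.02, 1.7, -0.62, -2.94]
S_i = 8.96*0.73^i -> [8.96, 6.54, 4.77, 3.49, 2.54]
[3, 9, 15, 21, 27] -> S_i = 3 + 6*i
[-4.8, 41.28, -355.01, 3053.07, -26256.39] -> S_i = -4.80*(-8.60)^i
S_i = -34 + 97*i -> [-34, 63, 160, 257, 354]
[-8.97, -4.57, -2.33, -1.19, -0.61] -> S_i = -8.97*0.51^i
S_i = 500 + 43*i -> [500, 543, 586, 629, 672]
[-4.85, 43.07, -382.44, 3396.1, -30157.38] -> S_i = -4.85*(-8.88)^i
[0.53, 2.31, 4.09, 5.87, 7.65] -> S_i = 0.53 + 1.78*i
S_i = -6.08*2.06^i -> [-6.08, -12.52, -25.8, -53.15, -109.49]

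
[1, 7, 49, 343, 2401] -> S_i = 1*7^i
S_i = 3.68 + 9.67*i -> [3.68, 13.35, 23.02, 32.69, 42.36]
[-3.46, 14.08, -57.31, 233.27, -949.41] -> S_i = -3.46*(-4.07)^i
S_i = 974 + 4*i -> [974, 978, 982, 986, 990]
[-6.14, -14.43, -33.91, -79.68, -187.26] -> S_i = -6.14*2.35^i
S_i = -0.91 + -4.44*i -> [-0.91, -5.35, -9.79, -14.23, -18.67]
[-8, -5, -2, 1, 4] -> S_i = -8 + 3*i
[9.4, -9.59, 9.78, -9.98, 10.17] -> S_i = 9.40*(-1.02)^i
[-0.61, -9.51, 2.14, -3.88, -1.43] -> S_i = Random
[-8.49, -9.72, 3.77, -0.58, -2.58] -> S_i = Random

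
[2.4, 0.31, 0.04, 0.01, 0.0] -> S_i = 2.40*0.13^i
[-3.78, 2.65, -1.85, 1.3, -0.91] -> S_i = -3.78*(-0.70)^i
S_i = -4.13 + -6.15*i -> [-4.13, -10.28, -16.43, -22.58, -28.73]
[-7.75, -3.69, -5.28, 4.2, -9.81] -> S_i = Random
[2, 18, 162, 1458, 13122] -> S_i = 2*9^i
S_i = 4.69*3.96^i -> [4.69, 18.57, 73.55, 291.24, 1153.33]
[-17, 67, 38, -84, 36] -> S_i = Random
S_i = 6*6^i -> [6, 36, 216, 1296, 7776]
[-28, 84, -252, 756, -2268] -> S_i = -28*-3^i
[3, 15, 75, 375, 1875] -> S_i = 3*5^i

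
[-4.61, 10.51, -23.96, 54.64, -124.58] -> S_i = -4.61*(-2.28)^i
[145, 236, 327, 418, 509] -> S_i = 145 + 91*i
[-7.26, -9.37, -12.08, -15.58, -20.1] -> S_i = -7.26*1.29^i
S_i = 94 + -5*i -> [94, 89, 84, 79, 74]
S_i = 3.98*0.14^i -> [3.98, 0.56, 0.08, 0.01, 0.0]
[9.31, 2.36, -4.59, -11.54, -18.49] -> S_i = 9.31 + -6.95*i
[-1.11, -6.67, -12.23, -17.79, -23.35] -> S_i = -1.11 + -5.56*i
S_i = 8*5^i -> [8, 40, 200, 1000, 5000]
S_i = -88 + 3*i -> [-88, -85, -82, -79, -76]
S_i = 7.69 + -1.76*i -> [7.69, 5.93, 4.17, 2.41, 0.65]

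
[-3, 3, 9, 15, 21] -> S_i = -3 + 6*i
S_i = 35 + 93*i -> [35, 128, 221, 314, 407]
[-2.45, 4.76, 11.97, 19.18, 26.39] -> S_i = -2.45 + 7.21*i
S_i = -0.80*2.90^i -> [-0.8, -2.32, -6.73, -19.51, -56.58]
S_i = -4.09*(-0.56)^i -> [-4.09, 2.29, -1.28, 0.72, -0.4]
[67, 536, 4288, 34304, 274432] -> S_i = 67*8^i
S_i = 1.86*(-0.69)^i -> [1.86, -1.28, 0.89, -0.61, 0.42]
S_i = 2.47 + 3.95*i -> [2.47, 6.42, 10.37, 14.32, 18.27]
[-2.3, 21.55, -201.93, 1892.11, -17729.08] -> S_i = -2.30*(-9.37)^i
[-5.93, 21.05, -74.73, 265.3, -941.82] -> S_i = -5.93*(-3.55)^i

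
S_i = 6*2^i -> [6, 12, 24, 48, 96]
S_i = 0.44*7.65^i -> [0.44, 3.37, 25.75, 196.99, 1506.95]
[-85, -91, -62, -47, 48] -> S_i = Random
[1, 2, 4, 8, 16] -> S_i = 1*2^i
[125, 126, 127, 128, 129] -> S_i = 125 + 1*i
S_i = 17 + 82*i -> [17, 99, 181, 263, 345]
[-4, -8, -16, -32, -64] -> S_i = -4*2^i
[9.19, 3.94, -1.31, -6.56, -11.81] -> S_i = 9.19 + -5.25*i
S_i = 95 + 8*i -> [95, 103, 111, 119, 127]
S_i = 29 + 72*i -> [29, 101, 173, 245, 317]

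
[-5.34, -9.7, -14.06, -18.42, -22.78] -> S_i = -5.34 + -4.36*i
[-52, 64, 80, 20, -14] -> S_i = Random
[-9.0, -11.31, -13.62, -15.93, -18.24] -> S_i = -9.00 + -2.31*i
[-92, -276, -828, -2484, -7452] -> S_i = -92*3^i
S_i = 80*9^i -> [80, 720, 6480, 58320, 524880]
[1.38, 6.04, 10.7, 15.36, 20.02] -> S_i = 1.38 + 4.66*i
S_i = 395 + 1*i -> [395, 396, 397, 398, 399]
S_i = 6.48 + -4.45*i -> [6.48, 2.03, -2.42, -6.87, -11.32]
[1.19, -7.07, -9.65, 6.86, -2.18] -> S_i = Random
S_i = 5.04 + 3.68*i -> [5.04, 8.72, 12.4, 16.08, 19.76]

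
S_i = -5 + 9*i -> [-5, 4, 13, 22, 31]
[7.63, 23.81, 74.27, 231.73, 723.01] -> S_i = 7.63*3.12^i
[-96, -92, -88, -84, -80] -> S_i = -96 + 4*i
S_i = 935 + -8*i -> [935, 927, 919, 911, 903]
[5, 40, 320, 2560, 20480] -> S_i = 5*8^i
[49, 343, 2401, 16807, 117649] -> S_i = 49*7^i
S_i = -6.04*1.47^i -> [-6.04, -8.88, -13.05, -19.19, -28.2]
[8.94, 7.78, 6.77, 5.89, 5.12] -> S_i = 8.94*0.87^i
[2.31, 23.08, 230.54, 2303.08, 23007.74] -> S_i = 2.31*9.99^i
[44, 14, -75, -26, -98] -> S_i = Random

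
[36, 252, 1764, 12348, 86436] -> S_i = 36*7^i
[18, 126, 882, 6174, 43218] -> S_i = 18*7^i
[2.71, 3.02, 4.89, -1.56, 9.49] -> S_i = Random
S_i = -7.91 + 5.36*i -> [-7.91, -2.55, 2.81, 8.17, 13.53]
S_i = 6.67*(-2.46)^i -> [6.67, -16.41, 40.36, -99.3, 244.27]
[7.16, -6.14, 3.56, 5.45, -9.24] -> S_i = Random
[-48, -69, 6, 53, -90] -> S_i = Random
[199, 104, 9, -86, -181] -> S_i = 199 + -95*i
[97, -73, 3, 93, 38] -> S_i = Random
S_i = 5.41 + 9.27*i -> [5.41, 14.68, 23.95, 33.22, 42.49]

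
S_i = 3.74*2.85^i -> [3.74, 10.66, 30.38, 86.58, 246.75]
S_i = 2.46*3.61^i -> [2.46, 8.88, 32.06, 115.73, 417.8]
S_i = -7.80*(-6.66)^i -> [-7.8, 51.95, -345.97, 2304.18, -15345.87]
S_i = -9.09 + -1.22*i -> [-9.09, -10.31, -11.53, -12.75, -13.97]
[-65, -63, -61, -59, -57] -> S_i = -65 + 2*i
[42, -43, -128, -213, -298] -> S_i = 42 + -85*i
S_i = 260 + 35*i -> [260, 295, 330, 365, 400]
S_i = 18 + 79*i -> [18, 97, 176, 255, 334]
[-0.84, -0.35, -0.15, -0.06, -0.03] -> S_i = -0.84*0.42^i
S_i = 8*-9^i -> [8, -72, 648, -5832, 52488]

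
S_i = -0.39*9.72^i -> [-0.39, -3.79, -36.85, -358.15, -3481.21]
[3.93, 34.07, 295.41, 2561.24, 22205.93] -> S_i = 3.93*8.67^i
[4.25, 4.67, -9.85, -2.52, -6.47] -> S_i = Random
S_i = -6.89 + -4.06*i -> [-6.89, -10.95, -15.01, -19.07, -23.13]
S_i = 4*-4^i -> [4, -16, 64, -256, 1024]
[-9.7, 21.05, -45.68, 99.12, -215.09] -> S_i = -9.70*(-2.17)^i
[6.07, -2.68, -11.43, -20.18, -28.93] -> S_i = 6.07 + -8.75*i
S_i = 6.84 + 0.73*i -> [6.84, 7.57, 8.3, 9.03, 9.76]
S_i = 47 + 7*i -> [47, 54, 61, 68, 75]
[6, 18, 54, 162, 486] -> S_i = 6*3^i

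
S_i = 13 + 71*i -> [13, 84, 155, 226, 297]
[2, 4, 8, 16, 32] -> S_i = 2*2^i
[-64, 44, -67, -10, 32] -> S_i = Random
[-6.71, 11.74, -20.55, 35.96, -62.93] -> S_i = -6.71*(-1.75)^i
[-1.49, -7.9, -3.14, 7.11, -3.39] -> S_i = Random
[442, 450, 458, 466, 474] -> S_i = 442 + 8*i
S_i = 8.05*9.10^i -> [8.05, 73.26, 666.62, 6066.25, 55202.84]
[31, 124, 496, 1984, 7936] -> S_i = 31*4^i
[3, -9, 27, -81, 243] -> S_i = 3*-3^i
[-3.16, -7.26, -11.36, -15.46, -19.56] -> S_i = -3.16 + -4.10*i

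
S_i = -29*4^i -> [-29, -116, -464, -1856, -7424]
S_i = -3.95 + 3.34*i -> [-3.95, -0.61, 2.73, 6.07, 9.41]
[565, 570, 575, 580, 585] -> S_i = 565 + 5*i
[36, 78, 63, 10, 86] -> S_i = Random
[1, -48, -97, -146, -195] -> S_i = 1 + -49*i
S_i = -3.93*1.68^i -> [-3.93, -6.6, -11.09, -18.63, -31.31]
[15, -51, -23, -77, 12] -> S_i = Random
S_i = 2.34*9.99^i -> [2.34, 23.38, 233.53, 2332.99, 23306.54]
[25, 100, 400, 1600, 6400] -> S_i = 25*4^i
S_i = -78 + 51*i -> [-78, -27, 24, 75, 126]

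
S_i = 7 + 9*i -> [7, 16, 25, 34, 43]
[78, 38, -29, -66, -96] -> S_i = Random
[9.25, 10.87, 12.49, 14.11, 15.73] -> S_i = 9.25 + 1.62*i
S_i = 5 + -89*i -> [5, -84, -173, -262, -351]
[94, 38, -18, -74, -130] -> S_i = 94 + -56*i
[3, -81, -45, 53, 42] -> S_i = Random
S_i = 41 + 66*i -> [41, 107, 173, 239, 305]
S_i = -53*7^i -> [-53, -371, -2597, -18179, -127253]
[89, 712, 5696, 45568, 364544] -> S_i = 89*8^i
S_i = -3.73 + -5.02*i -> [-3.73, -8.75, -13.77, -18.79, -23.81]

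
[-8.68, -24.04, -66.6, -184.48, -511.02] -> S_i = -8.68*2.77^i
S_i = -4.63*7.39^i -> [-4.63, -34.22, -252.85, -1868.59, -13808.89]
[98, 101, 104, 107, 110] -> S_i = 98 + 3*i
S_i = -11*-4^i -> [-11, 44, -176, 704, -2816]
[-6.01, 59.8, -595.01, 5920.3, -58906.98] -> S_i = -6.01*(-9.95)^i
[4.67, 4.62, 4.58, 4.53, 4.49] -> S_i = 4.67*0.99^i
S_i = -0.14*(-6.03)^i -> [-0.14, 0.84, -5.09, 30.7, -185.1]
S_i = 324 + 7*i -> [324, 331, 338, 345, 352]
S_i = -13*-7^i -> [-13, 91, -637, 4459, -31213]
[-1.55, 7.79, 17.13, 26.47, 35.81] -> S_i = -1.55 + 9.34*i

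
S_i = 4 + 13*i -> [4, 17, 30, 43, 56]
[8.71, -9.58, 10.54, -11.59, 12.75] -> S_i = 8.71*(-1.10)^i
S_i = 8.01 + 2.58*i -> [8.01, 10.59, 13.17, 15.75, 18.33]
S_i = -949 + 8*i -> [-949, -941, -933, -925, -917]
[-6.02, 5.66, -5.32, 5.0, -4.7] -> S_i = -6.02*(-0.94)^i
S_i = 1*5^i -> [1, 5, 25, 125, 625]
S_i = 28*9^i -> [28, 252, 2268, 20412, 183708]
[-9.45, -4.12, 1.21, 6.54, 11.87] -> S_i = -9.45 + 5.33*i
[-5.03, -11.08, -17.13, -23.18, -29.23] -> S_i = -5.03 + -6.05*i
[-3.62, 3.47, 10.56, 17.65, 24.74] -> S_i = -3.62 + 7.09*i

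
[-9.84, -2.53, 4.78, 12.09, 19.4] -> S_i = -9.84 + 7.31*i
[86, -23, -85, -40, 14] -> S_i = Random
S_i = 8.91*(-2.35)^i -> [8.91, -20.94, 49.21, -115.63, 271.74]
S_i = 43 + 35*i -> [43, 78, 113, 148, 183]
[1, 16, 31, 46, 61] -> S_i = 1 + 15*i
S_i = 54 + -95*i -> [54, -41, -136, -231, -326]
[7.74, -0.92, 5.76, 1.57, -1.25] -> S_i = Random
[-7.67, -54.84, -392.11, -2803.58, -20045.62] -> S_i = -7.67*7.15^i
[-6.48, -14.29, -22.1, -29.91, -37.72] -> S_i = -6.48 + -7.81*i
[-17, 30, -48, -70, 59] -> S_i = Random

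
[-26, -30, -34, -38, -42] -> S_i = -26 + -4*i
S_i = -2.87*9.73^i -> [-2.87, -27.93, -271.71, -2643.75, -25723.69]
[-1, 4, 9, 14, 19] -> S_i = -1 + 5*i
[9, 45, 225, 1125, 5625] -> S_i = 9*5^i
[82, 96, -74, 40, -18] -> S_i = Random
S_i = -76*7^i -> [-76, -532, -3724, -26068, -182476]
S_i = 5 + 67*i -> [5, 72, 139, 206, 273]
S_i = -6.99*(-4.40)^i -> [-6.99, 30.76, -135.33, 595.44, -2619.92]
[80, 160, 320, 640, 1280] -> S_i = 80*2^i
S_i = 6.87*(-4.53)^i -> [6.87, -31.12, 140.98, -638.63, 2893.01]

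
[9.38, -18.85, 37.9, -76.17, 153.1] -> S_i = 9.38*(-2.01)^i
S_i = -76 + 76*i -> [-76, 0, 76, 152, 228]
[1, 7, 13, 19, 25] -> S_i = 1 + 6*i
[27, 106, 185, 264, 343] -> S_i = 27 + 79*i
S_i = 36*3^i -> [36, 108, 324, 972, 2916]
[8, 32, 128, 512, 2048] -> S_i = 8*4^i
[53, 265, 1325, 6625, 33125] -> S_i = 53*5^i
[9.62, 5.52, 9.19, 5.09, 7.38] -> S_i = Random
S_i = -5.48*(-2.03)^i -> [-5.48, 11.12, -22.58, 45.84, -93.06]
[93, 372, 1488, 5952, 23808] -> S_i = 93*4^i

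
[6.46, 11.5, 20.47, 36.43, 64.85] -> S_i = 6.46*1.78^i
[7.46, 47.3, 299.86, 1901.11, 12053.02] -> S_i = 7.46*6.34^i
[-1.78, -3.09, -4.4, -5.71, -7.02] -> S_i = -1.78 + -1.31*i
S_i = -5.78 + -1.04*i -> [-5.78, -6.82, -7.86, -8.9, -9.94]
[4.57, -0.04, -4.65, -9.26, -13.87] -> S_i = 4.57 + -4.61*i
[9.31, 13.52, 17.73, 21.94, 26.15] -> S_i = 9.31 + 4.21*i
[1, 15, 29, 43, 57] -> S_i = 1 + 14*i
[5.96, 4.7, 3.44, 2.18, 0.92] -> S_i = 5.96 + -1.26*i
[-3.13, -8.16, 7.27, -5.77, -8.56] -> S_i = Random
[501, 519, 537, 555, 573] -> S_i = 501 + 18*i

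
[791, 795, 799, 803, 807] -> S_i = 791 + 4*i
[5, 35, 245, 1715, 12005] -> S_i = 5*7^i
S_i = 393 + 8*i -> [393, 401, 409, 417, 425]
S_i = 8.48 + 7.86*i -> [8.48, 16.34, 24.2, 32.06, 39.92]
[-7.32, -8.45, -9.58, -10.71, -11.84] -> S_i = -7.32 + -1.13*i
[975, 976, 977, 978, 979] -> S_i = 975 + 1*i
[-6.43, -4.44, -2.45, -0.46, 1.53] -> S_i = -6.43 + 1.99*i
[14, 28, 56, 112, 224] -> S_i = 14*2^i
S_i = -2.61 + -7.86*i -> [-2.61, -10.47, -18.33, -26.19, -34.05]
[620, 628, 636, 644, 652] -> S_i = 620 + 8*i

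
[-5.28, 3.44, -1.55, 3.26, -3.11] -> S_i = Random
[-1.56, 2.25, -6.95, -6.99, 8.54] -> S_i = Random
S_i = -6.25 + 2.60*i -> [-6.25, -3.65, -1.05, 1.55, 4.15]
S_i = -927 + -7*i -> [-927, -934, -941, -948, -955]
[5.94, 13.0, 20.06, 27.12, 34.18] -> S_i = 5.94 + 7.06*i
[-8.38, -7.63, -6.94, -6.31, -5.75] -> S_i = -8.38*0.91^i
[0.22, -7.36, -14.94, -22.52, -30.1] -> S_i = 0.22 + -7.58*i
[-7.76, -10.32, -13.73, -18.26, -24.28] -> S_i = -7.76*1.33^i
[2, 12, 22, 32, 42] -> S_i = 2 + 10*i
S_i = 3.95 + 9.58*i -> [3.95, 13.53, 23.11, 32.69, 42.27]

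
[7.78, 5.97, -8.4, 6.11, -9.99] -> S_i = Random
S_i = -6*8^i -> [-6, -48, -384, -3072, -24576]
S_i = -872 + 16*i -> [-872, -856, -840, -824, -808]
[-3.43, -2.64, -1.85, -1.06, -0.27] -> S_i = -3.43 + 0.79*i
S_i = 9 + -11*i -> [9, -2, -13, -24, -35]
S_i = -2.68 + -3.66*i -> [-2.68, -6.34, -10.0, -13.66, -17.32]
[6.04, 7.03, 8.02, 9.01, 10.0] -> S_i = 6.04 + 0.99*i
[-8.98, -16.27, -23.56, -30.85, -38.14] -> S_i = -8.98 + -7.29*i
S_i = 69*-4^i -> [69, -276, 1104, -4416, 17664]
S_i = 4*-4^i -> [4, -16, 64, -256, 1024]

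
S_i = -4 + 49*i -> [-4, 45, 94, 143, 192]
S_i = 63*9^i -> [63, 567, 5103, 45927, 413343]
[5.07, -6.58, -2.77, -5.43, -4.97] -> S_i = Random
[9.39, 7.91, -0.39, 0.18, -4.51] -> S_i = Random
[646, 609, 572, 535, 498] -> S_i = 646 + -37*i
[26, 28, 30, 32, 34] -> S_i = 26 + 2*i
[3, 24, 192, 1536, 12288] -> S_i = 3*8^i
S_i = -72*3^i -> [-72, -216, -648, -1944, -5832]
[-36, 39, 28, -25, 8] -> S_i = Random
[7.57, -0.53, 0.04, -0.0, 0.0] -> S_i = 7.57*(-0.07)^i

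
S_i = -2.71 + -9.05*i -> [-2.71, -11.76, -20.81, -29.86, -38.91]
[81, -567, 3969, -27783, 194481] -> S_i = 81*-7^i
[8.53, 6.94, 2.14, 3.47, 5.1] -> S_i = Random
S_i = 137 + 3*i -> [137, 140, 143, 146, 149]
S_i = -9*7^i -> [-9, -63, -441, -3087, -21609]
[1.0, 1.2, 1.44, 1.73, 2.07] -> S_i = 1.00*1.20^i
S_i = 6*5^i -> [6, 30, 150, 750, 3750]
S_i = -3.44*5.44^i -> [-3.44, -18.71, -101.8, -553.8, -3012.69]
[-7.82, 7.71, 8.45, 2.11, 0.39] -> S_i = Random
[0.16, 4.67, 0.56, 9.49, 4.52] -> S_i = Random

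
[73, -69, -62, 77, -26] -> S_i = Random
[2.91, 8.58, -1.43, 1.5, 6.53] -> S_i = Random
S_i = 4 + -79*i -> [4, -75, -154, -233, -312]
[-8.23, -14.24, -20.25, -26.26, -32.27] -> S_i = -8.23 + -6.01*i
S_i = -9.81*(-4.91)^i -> [-9.81, 48.17, -236.5, 1161.22, -5701.58]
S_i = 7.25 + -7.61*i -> [7.25, -0.36, -7.97, -15.58, -23.19]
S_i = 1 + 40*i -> [1, 41, 81, 121, 161]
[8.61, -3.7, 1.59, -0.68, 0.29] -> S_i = 8.61*(-0.43)^i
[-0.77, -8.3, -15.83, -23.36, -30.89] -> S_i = -0.77 + -7.53*i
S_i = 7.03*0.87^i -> [7.03, 6.12, 5.32, 4.63, 4.03]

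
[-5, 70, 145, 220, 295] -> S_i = -5 + 75*i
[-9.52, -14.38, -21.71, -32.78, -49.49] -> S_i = -9.52*1.51^i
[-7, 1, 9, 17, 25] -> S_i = -7 + 8*i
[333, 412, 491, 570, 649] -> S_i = 333 + 79*i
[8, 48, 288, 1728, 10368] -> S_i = 8*6^i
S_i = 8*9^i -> [8, 72, 648, 5832, 52488]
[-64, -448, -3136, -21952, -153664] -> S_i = -64*7^i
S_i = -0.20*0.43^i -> [-0.2, -0.09, -0.04, -0.02, -0.01]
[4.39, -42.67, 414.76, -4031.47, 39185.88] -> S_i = 4.39*(-9.72)^i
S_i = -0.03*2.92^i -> [-0.03, -0.09, -0.26, -0.75, -2.18]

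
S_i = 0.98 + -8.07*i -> [0.98, -7.09, -15.16, -23.23, -31.3]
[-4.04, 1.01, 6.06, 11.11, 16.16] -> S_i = -4.04 + 5.05*i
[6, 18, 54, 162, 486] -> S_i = 6*3^i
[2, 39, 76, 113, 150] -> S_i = 2 + 37*i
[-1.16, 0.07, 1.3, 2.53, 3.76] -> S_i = -1.16 + 1.23*i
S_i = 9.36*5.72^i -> [9.36, 53.54, 306.24, 1751.72, 10019.82]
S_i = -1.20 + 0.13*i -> [-1.2, -1.07, -0.94, -0.81, -0.68]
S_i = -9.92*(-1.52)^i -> [-9.92, 15.08, -22.92, 34.84, -52.95]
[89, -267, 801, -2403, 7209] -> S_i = 89*-3^i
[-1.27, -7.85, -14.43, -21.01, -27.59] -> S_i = -1.27 + -6.58*i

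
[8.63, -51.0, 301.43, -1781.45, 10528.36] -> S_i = 8.63*(-5.91)^i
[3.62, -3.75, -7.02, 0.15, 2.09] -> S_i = Random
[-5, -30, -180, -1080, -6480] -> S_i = -5*6^i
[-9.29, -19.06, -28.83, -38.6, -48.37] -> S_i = -9.29 + -9.77*i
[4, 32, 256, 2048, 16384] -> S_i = 4*8^i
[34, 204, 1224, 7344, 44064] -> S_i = 34*6^i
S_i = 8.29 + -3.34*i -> [8.29, 4.95, 1.61, -1.73, -5.07]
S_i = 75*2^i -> [75, 150, 300, 600, 1200]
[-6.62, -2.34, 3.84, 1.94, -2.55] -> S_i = Random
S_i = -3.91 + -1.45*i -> [-3.91, -5.36, -6.81, -8.26, -9.71]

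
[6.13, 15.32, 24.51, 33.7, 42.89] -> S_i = 6.13 + 9.19*i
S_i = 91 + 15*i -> [91, 106, 121, 136, 151]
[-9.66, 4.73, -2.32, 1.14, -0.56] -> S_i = -9.66*(-0.49)^i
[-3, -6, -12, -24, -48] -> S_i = -3*2^i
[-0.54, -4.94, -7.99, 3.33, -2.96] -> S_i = Random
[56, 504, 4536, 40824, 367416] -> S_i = 56*9^i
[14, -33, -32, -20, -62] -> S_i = Random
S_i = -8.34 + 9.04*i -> [-8.34, 0.7, 9.74, 18.78, 27.82]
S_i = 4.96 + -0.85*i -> [4.96, 4.11, 3.26, 2.41, 1.56]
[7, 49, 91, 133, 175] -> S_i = 7 + 42*i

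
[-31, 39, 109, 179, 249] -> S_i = -31 + 70*i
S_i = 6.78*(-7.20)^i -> [6.78, -48.82, 351.48, -2530.62, 18220.47]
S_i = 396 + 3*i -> [396, 399, 402, 405, 408]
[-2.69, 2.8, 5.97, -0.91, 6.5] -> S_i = Random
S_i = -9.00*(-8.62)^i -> [-9.0, 77.58, -668.74, 5764.54, -49690.29]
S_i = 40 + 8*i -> [40, 48, 56, 64, 72]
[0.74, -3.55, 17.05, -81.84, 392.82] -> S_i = 0.74*(-4.80)^i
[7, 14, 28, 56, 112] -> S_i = 7*2^i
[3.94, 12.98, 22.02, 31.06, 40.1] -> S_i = 3.94 + 9.04*i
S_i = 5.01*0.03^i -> [5.01, 0.15, 0.0, 0.0, 0.0]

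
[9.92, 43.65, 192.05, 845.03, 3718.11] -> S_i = 9.92*4.40^i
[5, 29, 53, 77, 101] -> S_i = 5 + 24*i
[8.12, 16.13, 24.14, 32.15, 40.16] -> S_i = 8.12 + 8.01*i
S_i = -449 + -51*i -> [-449, -500, -551, -602, -653]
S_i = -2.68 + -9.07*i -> [-2.68, -11.75, -20.82, -29.89, -38.96]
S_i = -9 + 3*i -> [-9, -6, -3, 0, 3]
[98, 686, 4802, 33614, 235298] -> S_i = 98*7^i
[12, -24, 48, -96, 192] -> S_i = 12*-2^i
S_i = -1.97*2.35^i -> [-1.97, -4.63, -10.88, -25.57, -60.08]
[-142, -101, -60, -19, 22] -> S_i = -142 + 41*i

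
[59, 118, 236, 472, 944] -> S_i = 59*2^i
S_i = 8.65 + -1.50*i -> [8.65, 7.15, 5.65, 4.15, 2.65]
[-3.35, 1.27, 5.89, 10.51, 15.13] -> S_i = -3.35 + 4.62*i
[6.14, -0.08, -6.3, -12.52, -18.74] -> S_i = 6.14 + -6.22*i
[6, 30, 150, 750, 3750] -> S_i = 6*5^i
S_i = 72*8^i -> [72, 576, 4608, 36864, 294912]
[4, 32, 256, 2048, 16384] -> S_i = 4*8^i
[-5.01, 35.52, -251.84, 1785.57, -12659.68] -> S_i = -5.01*(-7.09)^i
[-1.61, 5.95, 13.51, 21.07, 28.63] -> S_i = -1.61 + 7.56*i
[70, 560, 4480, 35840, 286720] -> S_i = 70*8^i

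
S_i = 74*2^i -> [74, 148, 296, 592, 1184]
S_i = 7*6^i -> [7, 42, 252, 1512, 9072]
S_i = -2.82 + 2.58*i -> [-2.82, -0.24, 2.34, 4.92, 7.5]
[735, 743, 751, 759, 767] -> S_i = 735 + 8*i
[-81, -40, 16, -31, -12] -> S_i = Random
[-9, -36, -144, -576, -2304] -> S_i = -9*4^i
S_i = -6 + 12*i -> [-6, 6, 18, 30, 42]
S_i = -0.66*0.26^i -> [-0.66, -0.17, -0.04, -0.01, -0.0]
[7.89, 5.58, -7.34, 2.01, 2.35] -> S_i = Random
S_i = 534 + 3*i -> [534, 537, 540, 543, 546]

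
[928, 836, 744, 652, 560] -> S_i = 928 + -92*i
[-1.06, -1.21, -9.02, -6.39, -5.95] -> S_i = Random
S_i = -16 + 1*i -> [-16, -15, -14, -13, -12]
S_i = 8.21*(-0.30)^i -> [8.21, -2.46, 0.74, -0.22, 0.07]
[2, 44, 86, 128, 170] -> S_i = 2 + 42*i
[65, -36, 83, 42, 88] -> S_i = Random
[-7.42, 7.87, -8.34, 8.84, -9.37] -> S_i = -7.42*(-1.06)^i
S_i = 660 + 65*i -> [660, 725, 790, 855, 920]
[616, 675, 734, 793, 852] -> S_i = 616 + 59*i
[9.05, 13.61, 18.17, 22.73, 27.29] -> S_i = 9.05 + 4.56*i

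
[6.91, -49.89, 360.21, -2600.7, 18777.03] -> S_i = 6.91*(-7.22)^i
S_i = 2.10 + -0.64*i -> [2.1, 1.46, 0.82, 0.18, -0.46]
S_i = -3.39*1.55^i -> [-3.39, -5.25, -8.14, -12.62, -19.57]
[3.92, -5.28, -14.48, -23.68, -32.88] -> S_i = 3.92 + -9.20*i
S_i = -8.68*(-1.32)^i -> [-8.68, 11.46, -15.12, 19.96, -26.35]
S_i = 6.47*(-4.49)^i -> [6.47, -29.05, 130.44, -585.66, 2629.6]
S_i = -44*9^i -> [-44, -396, -3564, -32076, -288684]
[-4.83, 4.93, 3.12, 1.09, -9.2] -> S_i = Random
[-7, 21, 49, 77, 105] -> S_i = -7 + 28*i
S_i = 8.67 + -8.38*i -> [8.67, 0.29, -8.09, -16.47, -24.85]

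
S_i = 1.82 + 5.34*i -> [1.82, 7.16, 12.5, 17.84, 23.18]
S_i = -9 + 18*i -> [-9, 9, 27, 45, 63]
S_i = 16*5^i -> [16, 80, 400, 2000, 10000]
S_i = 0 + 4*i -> [0, 4, 8, 12, 16]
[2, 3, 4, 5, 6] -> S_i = 2 + 1*i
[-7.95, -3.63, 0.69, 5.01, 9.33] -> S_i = -7.95 + 4.32*i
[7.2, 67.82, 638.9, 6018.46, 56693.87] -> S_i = 7.20*9.42^i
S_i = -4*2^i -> [-4, -8, -16, -32, -64]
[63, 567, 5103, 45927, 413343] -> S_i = 63*9^i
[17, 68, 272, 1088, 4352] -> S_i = 17*4^i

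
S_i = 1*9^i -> [1, 9, 81, 729, 6561]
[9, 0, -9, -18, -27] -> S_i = 9 + -9*i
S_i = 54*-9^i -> [54, -486, 4374, -39366, 354294]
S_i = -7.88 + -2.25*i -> [-7.88, -10.13, -12.38, -14.63, -16.88]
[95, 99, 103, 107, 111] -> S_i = 95 + 4*i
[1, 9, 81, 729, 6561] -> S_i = 1*9^i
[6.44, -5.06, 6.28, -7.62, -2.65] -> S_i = Random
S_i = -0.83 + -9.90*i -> [-0.83, -10.73, -20.63, -30.53, -40.43]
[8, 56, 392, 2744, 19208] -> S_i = 8*7^i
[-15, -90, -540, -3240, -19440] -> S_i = -15*6^i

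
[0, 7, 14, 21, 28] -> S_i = 0 + 7*i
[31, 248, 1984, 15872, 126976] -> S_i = 31*8^i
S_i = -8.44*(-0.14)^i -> [-8.44, 1.18, -0.17, 0.02, -0.0]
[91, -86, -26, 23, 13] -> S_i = Random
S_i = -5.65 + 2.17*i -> [-5.65, -3.48, -1.31, 0.86, 3.03]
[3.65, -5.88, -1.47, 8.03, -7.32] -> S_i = Random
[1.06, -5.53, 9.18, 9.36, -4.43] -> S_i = Random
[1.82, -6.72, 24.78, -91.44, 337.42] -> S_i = 1.82*(-3.69)^i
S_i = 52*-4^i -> [52, -208, 832, -3328, 13312]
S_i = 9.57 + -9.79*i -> [9.57, -0.22, -10.01, -19.8, -29.59]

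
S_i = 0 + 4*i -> [0, 4, 8, 12, 16]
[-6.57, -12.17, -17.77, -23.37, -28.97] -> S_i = -6.57 + -5.60*i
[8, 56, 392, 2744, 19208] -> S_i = 8*7^i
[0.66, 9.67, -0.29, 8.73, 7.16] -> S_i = Random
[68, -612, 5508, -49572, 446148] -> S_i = 68*-9^i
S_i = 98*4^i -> [98, 392, 1568, 6272, 25088]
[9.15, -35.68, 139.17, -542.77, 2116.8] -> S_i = 9.15*(-3.90)^i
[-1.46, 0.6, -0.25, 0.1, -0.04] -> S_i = -1.46*(-0.41)^i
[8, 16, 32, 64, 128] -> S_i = 8*2^i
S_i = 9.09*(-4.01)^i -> [9.09, -36.45, 146.17, -586.13, 2350.4]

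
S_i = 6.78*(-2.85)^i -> [6.78, -19.32, 55.07, -156.95, 447.31]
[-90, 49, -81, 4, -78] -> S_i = Random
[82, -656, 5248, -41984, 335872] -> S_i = 82*-8^i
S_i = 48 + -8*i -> [48, 40, 32, 24, 16]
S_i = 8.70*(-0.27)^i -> [8.7, -2.35, 0.63, -0.17, 0.05]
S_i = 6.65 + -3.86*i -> [6.65, 2.79, -1.07, -4.93, -8.79]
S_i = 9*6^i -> [9, 54, 324, 1944, 11664]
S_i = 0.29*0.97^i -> [0.29, 0.28, 0.27, 0.26, 0.26]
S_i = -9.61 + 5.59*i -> [-9.61, -4.02, 1.57, 7.16, 12.75]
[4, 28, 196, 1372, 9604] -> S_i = 4*7^i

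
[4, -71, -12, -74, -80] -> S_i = Random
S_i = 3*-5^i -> [3, -15, 75, -375, 1875]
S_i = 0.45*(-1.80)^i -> [0.45, -0.81, 1.46, -2.62, 4.72]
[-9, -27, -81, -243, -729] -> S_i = -9*3^i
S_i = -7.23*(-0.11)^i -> [-7.23, 0.8, -0.09, 0.01, -0.0]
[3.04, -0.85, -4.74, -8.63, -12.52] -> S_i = 3.04 + -3.89*i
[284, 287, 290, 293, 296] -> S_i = 284 + 3*i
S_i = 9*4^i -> [9, 36, 144, 576, 2304]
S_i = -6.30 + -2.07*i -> [-6.3, -8.37, -10.44, -12.51, -14.58]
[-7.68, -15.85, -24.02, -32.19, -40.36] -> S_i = -7.68 + -8.17*i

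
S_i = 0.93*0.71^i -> [0.93, 0.66, 0.47, 0.33, 0.24]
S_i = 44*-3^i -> [44, -132, 396, -1188, 3564]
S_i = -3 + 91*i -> [-3, 88, 179, 270, 361]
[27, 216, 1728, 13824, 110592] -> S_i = 27*8^i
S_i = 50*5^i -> [50, 250, 1250, 6250, 31250]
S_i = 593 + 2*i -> [593, 595, 597, 599, 601]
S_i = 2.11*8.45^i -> [2.11, 17.83, 150.66, 1273.07, 10757.45]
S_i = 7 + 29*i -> [7, 36, 65, 94, 123]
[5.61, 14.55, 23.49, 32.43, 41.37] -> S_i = 5.61 + 8.94*i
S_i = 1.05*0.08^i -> [1.05, 0.08, 0.01, 0.0, 0.0]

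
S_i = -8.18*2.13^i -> [-8.18, -17.42, -37.11, -79.05, -168.37]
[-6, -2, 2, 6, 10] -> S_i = -6 + 4*i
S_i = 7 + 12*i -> [7, 19, 31, 43, 55]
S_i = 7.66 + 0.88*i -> [7.66, 8.54, 9.42, 10.3, 11.18]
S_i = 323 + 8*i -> [323, 331, 339, 347, 355]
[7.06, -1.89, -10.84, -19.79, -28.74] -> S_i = 7.06 + -8.95*i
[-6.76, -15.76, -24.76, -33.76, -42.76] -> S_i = -6.76 + -9.00*i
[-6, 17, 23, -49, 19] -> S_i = Random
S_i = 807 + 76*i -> [807, 883, 959, 1035, 1111]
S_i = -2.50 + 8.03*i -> [-2.5, 5.53, 13.56, 21.59, 29.62]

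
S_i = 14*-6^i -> [14, -84, 504, -3024, 18144]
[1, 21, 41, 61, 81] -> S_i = 1 + 20*i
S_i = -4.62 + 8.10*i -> [-4.62, 3.48, 11.58, 19.68, 27.78]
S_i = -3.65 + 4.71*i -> [-3.65, 1.06, 5.77, 10.48, 15.19]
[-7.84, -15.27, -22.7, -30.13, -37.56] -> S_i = -7.84 + -7.43*i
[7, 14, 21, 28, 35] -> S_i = 7 + 7*i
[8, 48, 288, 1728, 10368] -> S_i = 8*6^i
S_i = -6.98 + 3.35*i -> [-6.98, -3.63, -0.28, 3.07, 6.42]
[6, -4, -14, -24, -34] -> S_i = 6 + -10*i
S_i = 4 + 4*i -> [4, 8, 12, 16, 20]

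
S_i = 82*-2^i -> [82, -164, 328, -656, 1312]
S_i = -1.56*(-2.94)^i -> [-1.56, 4.59, -13.48, 39.64, -116.55]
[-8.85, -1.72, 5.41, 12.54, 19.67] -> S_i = -8.85 + 7.13*i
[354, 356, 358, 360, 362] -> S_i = 354 + 2*i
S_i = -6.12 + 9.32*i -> [-6.12, 3.2, 12.52, 21.84, 31.16]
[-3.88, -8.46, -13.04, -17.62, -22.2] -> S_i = -3.88 + -4.58*i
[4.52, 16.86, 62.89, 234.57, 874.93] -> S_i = 4.52*3.73^i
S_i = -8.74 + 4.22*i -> [-8.74, -4.52, -0.3, 3.92, 8.14]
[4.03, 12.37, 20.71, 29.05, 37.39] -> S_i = 4.03 + 8.34*i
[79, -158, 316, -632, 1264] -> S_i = 79*-2^i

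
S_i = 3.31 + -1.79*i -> [3.31, 1.52, -0.27, -2.06, -3.85]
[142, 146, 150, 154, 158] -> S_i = 142 + 4*i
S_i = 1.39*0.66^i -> [1.39, 0.92, 0.61, 0.4, 0.26]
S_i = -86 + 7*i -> [-86, -79, -72, -65, -58]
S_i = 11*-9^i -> [11, -99, 891, -8019, 72171]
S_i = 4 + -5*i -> [4, -1, -6, -11, -16]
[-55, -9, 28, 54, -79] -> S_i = Random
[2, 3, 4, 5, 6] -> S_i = 2 + 1*i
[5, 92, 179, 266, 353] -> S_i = 5 + 87*i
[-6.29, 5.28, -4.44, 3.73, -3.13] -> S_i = -6.29*(-0.84)^i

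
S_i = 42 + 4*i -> [42, 46, 50, 54, 58]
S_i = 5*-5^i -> [5, -25, 125, -625, 3125]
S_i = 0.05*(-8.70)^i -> [0.05, -0.44, 3.78, -32.93, 286.45]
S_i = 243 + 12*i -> [243, 255, 267, 279, 291]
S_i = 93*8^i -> [93, 744, 5952, 47616, 380928]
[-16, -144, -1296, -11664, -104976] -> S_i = -16*9^i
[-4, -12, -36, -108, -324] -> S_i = -4*3^i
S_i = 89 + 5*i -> [89, 94, 99, 104, 109]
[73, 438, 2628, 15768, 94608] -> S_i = 73*6^i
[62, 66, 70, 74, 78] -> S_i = 62 + 4*i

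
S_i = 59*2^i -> [59, 118, 236, 472, 944]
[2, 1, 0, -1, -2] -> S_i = 2 + -1*i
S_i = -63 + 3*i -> [-63, -60, -57, -54, -51]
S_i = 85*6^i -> [85, 510, 3060, 18360, 110160]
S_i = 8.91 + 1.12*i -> [8.91, 10.03, 11.15, 12.27, 13.39]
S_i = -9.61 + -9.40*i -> [-9.61, -19.01, -28.41, -37.81, -47.21]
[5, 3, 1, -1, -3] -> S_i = 5 + -2*i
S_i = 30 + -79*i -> [30, -49, -128, -207, -286]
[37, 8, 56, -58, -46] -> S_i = Random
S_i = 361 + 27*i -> [361, 388, 415, 442, 469]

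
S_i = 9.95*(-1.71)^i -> [9.95, -17.01, 29.09, -49.75, 85.08]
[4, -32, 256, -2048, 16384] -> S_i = 4*-8^i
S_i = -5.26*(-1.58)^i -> [-5.26, 8.31, -13.13, 20.75, -32.78]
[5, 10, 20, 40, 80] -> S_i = 5*2^i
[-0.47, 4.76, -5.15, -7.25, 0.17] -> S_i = Random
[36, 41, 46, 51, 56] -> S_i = 36 + 5*i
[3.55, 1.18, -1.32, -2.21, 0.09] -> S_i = Random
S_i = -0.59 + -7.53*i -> [-0.59, -8.12, -15.65, -23.18, -30.71]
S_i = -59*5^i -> [-59, -295, -1475, -7375, -36875]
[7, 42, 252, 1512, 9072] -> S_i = 7*6^i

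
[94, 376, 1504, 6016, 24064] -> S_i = 94*4^i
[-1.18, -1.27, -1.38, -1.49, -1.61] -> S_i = -1.18*1.08^i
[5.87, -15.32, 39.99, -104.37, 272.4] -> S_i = 5.87*(-2.61)^i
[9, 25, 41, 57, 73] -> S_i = 9 + 16*i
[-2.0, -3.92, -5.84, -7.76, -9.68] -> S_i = -2.00 + -1.92*i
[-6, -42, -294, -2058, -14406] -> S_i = -6*7^i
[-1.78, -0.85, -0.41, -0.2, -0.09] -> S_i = -1.78*0.48^i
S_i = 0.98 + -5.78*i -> [0.98, -4.8, -10.58, -16.36, -22.14]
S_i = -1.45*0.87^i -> [-1.45, -1.26, -1.1, -0.95, -0.83]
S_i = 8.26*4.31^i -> [8.26, 35.6, 153.44, 661.32, 2850.29]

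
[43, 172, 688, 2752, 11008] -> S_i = 43*4^i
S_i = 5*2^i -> [5, 10, 20, 40, 80]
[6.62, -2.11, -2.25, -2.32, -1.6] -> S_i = Random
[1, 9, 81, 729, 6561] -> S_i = 1*9^i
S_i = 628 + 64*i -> [628, 692, 756, 820, 884]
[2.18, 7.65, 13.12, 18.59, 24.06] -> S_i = 2.18 + 5.47*i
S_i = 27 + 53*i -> [27, 80, 133, 186, 239]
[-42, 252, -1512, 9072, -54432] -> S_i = -42*-6^i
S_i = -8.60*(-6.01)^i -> [-8.6, 51.69, -310.63, 1866.9, -11220.09]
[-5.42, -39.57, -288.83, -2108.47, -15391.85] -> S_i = -5.42*7.30^i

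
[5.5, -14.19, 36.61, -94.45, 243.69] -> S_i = 5.50*(-2.58)^i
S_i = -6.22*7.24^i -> [-6.22, -45.03, -326.04, -2360.51, -17090.1]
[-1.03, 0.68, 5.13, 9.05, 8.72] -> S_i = Random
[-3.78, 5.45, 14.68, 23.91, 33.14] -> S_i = -3.78 + 9.23*i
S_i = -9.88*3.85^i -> [-9.88, -38.04, -146.45, -563.82, -2170.7]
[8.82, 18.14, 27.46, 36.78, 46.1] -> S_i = 8.82 + 9.32*i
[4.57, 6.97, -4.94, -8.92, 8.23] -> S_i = Random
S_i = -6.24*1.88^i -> [-6.24, -11.73, -22.05, -41.46, -77.95]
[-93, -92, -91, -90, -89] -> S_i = -93 + 1*i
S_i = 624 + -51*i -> [624, 573, 522, 471, 420]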